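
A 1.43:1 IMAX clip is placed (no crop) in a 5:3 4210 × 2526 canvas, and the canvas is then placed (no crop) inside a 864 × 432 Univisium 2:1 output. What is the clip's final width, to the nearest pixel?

1.43:1 IMAX in 4210×2526: fills the height, so the clip is 3612.18 × 2526.00.
5:3 in 864×432: fills the height, so the intermediate becomes 720.00 × 432.00 — a scale of ×0.1710.
So the clip's width is 3612.18 × 0.1710 ≈ 617.76.

618 px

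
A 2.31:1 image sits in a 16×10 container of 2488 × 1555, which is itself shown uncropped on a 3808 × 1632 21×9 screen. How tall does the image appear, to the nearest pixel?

Inside the 2488×1555 canvas the image is width-limited at 2488.00 × 1077.06.
16×10 in 3808×1632: fills the height, so the intermediate becomes 2611.20 × 1632.00 — a scale of ×1.0495.
Applying the same ×1.0495: 1077.06 → 1130.39.

1130 px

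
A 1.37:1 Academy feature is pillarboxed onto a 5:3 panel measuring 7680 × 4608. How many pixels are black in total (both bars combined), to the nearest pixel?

6299320 pixels

1.37:1 Academy is narrower than 5:3, so it spans the full height.
That makes the image 6312.9600 px wide (4608 × 1.370).
Black = 7680 − 6312.9600 = 1367.0400 px.
Bar area = 1367.0400 × 4608 ≈ 6299320 px.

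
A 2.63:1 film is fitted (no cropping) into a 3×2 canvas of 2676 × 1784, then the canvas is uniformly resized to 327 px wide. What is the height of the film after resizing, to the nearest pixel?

124 px

Fitted into 2676×1784, the film spans the width; its height is 2676 / 2.630 ≈ 1017.49 px.
The frame scales by 327/2676 = 0.1222; 1017.49 × 0.1222 ≈ 124.33 px.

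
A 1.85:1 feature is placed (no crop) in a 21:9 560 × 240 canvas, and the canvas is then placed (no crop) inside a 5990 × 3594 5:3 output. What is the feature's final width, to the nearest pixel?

First fit — 1.85:1 into 560×240 spans the height: 444.00 × 240.00.
21:9 in 5990×3594: fills the width, so the intermediate becomes 5990.00 × 2567.14 — a scale of ×10.6964.
Applying the same ×10.6964: 444.00 → 4749.21.

4749 px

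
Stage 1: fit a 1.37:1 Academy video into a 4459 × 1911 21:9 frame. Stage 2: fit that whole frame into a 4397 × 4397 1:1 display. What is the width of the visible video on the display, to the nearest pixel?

First fit — 1.37:1 Academy into 4459×1911 spans the height: 2618.07 × 1911.00.
The 21:9 canvas is width-limited in 4397×4397, giving 4397.00 × 1884.43; scale factor 0.9861.
The video scales with it: width 2618.07 × 0.9861 ≈ 2581.67.

2582 px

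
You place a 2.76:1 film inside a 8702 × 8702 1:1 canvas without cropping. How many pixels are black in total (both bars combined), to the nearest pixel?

Since 2.760 > 1.000, the film is width-limited.
The film is 8702 / 2.760 ≈ 3152.8986 px tall.
Leftover height: 8702 − 3152.8986 = 5549.1014 px.
That's 5549.1014 × 8702 ≈ 48288281 black pixels.

48288281 pixels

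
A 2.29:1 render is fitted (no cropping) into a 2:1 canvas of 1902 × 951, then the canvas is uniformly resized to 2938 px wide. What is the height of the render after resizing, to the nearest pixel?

Fitted into 1902×951, the render spans the width; its height is 1902 / 2.290 ≈ 830.57 px.
Resizing to 2938 px wide multiplies everything by 1.5447: 830.57 → 1282.97 px.

1283 px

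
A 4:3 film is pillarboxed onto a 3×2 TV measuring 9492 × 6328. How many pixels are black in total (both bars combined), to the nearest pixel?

6673931 pixels

4:3 (1.333) < 3×2 (1.500), so the film fills the height.
That makes the image 8437.3333 px wide (6328 × 4/3).
Black = 9492 − 8437.3333 = 1054.6667 px.
Bar area = 1054.6667 × 6328 ≈ 6673931 px.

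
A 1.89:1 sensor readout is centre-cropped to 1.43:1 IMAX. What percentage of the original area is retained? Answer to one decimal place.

1.43:1 IMAX is narrower than 1.89:1, so the crop keeps the full height and trims the width.
Area ratio = (1.430)/(1.890) = 75.66% retained.

75.7%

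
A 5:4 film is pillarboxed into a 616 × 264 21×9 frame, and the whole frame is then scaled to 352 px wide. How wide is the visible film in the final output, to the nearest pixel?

Fitted into 616×264, the film spans the height; its width is 264 × 5/4 ≈ 330.00 px.
The frame scales by 352/616 = 0.5714; 330.00 × 0.5714 ≈ 188.57 px.

189 px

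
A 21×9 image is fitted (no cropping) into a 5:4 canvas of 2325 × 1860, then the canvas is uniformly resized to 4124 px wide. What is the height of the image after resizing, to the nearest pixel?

At 2325×1860 the image is width-limited, so height = 2325 × 9/21 ≈ 996.43 px.
The frame scales by 4124/2325 = 1.7738; 996.43 × 1.7738 ≈ 1767.43 px.

1767 px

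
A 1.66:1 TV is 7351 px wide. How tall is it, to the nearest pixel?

4428 px

Height = 7351 / 1.660 = 4428.31.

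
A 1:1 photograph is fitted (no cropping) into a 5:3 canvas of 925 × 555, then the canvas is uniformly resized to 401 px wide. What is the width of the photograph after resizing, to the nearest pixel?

241 px

Fitted into 925×555, the photograph spans the height; its width is 555 × 1/1 ≈ 555.00 px.
The frame scales by 401/925 = 0.4335; 555.00 × 0.4335 ≈ 240.60 px.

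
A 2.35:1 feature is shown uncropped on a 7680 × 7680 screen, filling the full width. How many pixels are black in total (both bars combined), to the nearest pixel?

The feature is 7680 / 2.350 ≈ 3268.0851 px tall.
7680 − 3268.0851 = 4411.9149 px of bars.
Across the 7680-px span: 4411.9149 × 7680 ≈ 33883506 px.

33883506 pixels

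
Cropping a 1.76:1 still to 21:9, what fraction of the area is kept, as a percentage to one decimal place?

21:9 is wider than 1.76:1, so the crop keeps the full width and trims the height.
(1.760)/(2.333) ≈ 0.754 of the area survives.

75.4%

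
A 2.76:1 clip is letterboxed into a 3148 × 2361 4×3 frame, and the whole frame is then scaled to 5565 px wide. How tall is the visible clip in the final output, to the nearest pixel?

In the 3148×2361 frame the clip fills the width: height = 3148 / 2.760 ≈ 1140.58 px.
Scaling 3148 → 5565 is ×1.7678, so the height becomes 1140.58 × 1.7678 ≈ 2016.30 px.

2016 px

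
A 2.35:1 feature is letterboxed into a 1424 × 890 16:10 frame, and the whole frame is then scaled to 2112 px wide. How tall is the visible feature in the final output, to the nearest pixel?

In the 1424×890 frame the feature fills the width: height = 1424 / 2.350 ≈ 605.96 px.
The frame scales by 2112/1424 = 1.4831; 605.96 × 1.4831 ≈ 898.72 px.

899 px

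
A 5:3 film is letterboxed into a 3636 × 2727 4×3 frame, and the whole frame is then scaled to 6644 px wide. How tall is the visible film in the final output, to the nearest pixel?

3986 px

In the 3636×2727 frame the film fills the width: height = 3636 × 3/5 ≈ 2181.60 px.
The frame scales by 6644/3636 = 1.8273; 2181.60 × 1.8273 ≈ 3986.40 px.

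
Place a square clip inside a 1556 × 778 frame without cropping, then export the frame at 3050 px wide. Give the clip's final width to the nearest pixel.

1525 px

At 1556×778 the clip is height-limited, so width = 778 × 1/1 ≈ 778.00 px.
Resizing to 3050 px wide multiplies everything by 1.9602: 778.00 → 1525.00 px.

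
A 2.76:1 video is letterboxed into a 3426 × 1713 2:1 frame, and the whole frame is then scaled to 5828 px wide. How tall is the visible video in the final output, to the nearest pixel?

In the 3426×1713 frame the video fills the width: height = 3426 / 2.760 ≈ 1241.30 px.
The frame scales by 5828/3426 = 1.7011; 1241.30 × 1.7011 ≈ 2111.59 px.

2112 px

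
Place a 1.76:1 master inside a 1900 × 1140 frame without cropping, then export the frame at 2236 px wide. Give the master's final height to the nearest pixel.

1270 px

At 1900×1140 the master is width-limited, so height = 1900 / 1.760 ≈ 1079.55 px.
Scaling 1900 → 2236 is ×1.1768, so the height becomes 1079.55 × 1.1768 ≈ 1270.45 px.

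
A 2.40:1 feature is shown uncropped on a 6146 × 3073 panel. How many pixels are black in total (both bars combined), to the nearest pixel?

Since 2.400 > 2.000, the feature is width-limited.
That makes the image 2560.8333 px tall (6146 / 2.400).
3073 − 2560.8333 = 512.1667 px of bars.
Across the 6146-px span: 512.1667 × 6146 ≈ 3147776 px.

3147776 pixels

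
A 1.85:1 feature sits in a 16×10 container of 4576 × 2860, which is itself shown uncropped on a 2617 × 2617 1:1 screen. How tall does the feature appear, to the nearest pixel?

1415 px

1.85:1 in 4576×2860: fills the width, so the feature is 4576.00 × 2473.51.
16×10 in 2617×2617: fills the width, so the intermediate becomes 2617.00 × 1635.62 — a scale of ×0.5719.
The feature scales with it: height 2473.51 × 0.5719 ≈ 1414.59.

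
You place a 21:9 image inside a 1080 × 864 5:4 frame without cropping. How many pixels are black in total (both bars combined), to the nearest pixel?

Since 2.333 > 1.250, the image is width-limited.
That makes the image 462.8571 px tall (1080 × 9/21).
Leftover height: 864 − 462.8571 = 401.1429 px.
That's 401.1429 × 1080 ≈ 433234 black pixels.

433234 pixels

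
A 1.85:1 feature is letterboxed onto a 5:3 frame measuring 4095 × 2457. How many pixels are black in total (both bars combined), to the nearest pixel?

997077 pixels

1.85:1 is wider than 5:3, so it spans the full width.
Content height = 4095 / 1.850 ≈ 2213.5135 px.
Black = 2457 − 2213.5135 = 243.4865 px.
That's 243.4865 × 4095 ≈ 997077 black pixels.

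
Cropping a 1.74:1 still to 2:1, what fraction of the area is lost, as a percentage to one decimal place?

Going from 1.74:1 to 2:1 means cutting height while keeping width.
(1.740)/(2.000) ≈ 0.870 of the area survives, leaving 13.00% discarded.

13.0%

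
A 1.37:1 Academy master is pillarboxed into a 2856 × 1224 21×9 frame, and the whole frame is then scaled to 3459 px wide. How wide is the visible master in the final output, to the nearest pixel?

2031 px

Fitted into 2856×1224, the master spans the height; its width is 1224 × 1.370 ≈ 1676.88 px.
The frame scales by 3459/2856 = 1.2111; 1676.88 × 1.2111 ≈ 2030.93 px.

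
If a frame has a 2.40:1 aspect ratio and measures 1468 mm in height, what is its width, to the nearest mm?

Width = 1468 × 2.400 = 3523.20.

3523 mm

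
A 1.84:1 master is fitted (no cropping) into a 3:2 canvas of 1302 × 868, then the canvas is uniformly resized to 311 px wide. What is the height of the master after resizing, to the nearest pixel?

In the 1302×868 frame the master fills the width: height = 1302 / 1.840 ≈ 707.61 px.
The frame scales by 311/1302 = 0.2389; 707.61 × 0.2389 ≈ 169.02 px.

169 px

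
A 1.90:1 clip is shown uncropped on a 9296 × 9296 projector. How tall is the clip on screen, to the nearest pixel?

1.90:1 is wider than 1:1, so it spans the full width.
Content height = 9296 / 1.900 ≈ 4892.63 px.

4893 px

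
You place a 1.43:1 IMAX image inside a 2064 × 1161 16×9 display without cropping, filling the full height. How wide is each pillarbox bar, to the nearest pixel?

202 px

The image is 1161 × 1.430 ≈ 1660.23 px wide.
Leftover width: 2064 − 1660.23 = 403.77 px → 201.88 each side.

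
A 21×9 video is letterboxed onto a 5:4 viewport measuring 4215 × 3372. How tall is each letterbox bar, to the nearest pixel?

Since 2.333 > 1.250, the video is width-limited.
The video is 4215 × 9/21 ≈ 1806.43 px tall.
Leftover height: 3372 − 1806.43 = 1565.57 px → 782.79 each side.

783 px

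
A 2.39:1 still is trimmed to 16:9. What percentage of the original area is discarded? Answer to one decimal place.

25.6%

The height stays; only width is cut (since 16:9 is narrower than 2.39:1).
Fraction kept = (1.778)/(2.390) ≈ 74.38%, so 25.62% is lost.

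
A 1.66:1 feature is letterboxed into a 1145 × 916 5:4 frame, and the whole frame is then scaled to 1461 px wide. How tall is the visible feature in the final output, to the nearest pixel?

Fitted into 1145×916, the feature spans the width; its height is 1145 / 1.660 ≈ 689.76 px.
The frame scales by 1461/1145 = 1.2760; 689.76 × 1.2760 ≈ 880.12 px.

880 px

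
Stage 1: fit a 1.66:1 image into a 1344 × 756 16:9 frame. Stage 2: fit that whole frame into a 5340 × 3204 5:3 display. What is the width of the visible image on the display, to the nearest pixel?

4986 px

Inside the 1344×756 canvas the image is height-limited at 1254.96 × 756.00.
16:9 in 5340×3204: fills the width, so the intermediate becomes 5340.00 × 3003.75 — a scale of ×3.9732.
Applying the same ×3.9732: 1254.96 → 4986.23.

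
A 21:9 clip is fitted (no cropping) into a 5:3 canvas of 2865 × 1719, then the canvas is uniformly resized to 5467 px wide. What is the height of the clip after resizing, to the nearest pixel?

Fitted into 2865×1719, the clip spans the width; its height is 2865 × 9/21 ≈ 1227.86 px.
The frame scales by 5467/2865 = 1.9082; 1227.86 × 1.9082 ≈ 2343.00 px.

2343 px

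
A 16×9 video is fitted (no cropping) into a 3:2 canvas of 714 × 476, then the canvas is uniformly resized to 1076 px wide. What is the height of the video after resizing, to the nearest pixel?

Fitted into 714×476, the video spans the width; its height is 714 × 9/16 ≈ 401.62 px.
Scaling 714 → 1076 is ×1.5070, so the height becomes 401.62 × 1.5070 ≈ 605.25 px.

605 px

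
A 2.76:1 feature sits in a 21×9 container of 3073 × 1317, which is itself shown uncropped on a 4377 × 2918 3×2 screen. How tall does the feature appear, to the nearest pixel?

2.76:1 in 3073×1317: fills the width, so the feature is 3073.00 × 1113.41.
The 21×9 canvas is width-limited in 4377×2918, giving 4377.00 × 1875.86; scale factor 1.4243.
Applying the same ×1.4243: 1113.41 → 1585.87.

1586 px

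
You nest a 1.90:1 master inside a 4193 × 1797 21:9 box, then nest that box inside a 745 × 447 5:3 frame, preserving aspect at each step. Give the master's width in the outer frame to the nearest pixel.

First fit — 1.90:1 into 4193×1797 spans the height: 3414.30 × 1797.00.
The 21:9 canvas is width-limited in 745×447, giving 745.00 × 319.29; scale factor 0.1777.
So the master's width is 3414.30 × 0.1777 ≈ 606.64.

607 px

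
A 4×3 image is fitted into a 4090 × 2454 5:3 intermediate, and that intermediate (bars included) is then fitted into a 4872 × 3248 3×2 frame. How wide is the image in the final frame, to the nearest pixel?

3898 px

First fit — 4×3 into 4090×2454 spans the height: 3272.00 × 2454.00.
5:3 in 4872×3248: fills the width, so the intermediate becomes 4872.00 × 2923.20 — a scale of ×1.1912.
Applying the same ×1.1912: 3272.00 → 3897.60.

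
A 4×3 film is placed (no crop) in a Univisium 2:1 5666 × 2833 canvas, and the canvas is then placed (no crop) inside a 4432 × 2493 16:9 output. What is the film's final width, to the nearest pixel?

2955 px

Inside the 5666×2833 canvas the film is height-limited at 3777.33 × 2833.00.
The Univisium 2:1 canvas is width-limited in 4432×2493, giving 4432.00 × 2216.00; scale factor 0.7822.
The film scales with it: width 3777.33 × 0.7822 ≈ 2954.67.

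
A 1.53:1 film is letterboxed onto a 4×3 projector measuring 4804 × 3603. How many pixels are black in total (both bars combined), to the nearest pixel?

2224880 pixels

Since 1.530 > 1.333, the film is width-limited.
Content height = 4804 / 1.530 ≈ 3139.8693 px.
3603 − 3139.8693 = 463.1307 px of bars.
Bar area = 463.1307 × 4804 ≈ 2224880 px.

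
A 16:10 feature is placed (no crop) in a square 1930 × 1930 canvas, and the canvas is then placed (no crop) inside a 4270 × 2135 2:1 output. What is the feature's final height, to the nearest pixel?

16:10 in 1930×1930: fills the width, so the feature is 1930.00 × 1206.25.
square in 4270×2135: fills the height, so the intermediate becomes 2135.00 × 2135.00 — a scale of ×1.1062.
So the feature's height is 1206.25 × 1.1062 ≈ 1334.38.

1334 px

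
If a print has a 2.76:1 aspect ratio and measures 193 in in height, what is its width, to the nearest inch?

533 in

193 × 2.760 = 532.68.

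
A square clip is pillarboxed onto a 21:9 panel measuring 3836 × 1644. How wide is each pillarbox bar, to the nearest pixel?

1096 px

square is narrower than 21:9, so it spans the full height.
Content width = 1644 × 1/1 ≈ 1644.00 px.
3836 − 1644.00 = 2192.00 px of bars (1096.00 each).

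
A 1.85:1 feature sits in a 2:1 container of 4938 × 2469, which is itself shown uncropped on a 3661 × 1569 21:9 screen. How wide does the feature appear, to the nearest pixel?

Inside the 4938×2469 canvas the feature is height-limited at 4567.65 × 2469.00.
The 2:1 canvas is height-limited in 3661×1569, giving 3138.00 × 1569.00; scale factor 0.6355.
So the feature's width is 4567.65 × 0.6355 ≈ 2902.65.

2903 px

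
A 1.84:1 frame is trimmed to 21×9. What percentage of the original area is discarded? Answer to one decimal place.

The width stays; only height is cut (since 21×9 is wider than 1.84:1).
Area ratio = (1.840)/(2.333) = 78.86%; the remaining 21.14% is cropped out.

21.1%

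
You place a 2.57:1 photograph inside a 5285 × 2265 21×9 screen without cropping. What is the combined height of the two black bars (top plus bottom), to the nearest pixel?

209 px

2.57:1 is wider than 21×9, so it spans the full width.
That makes the image 2056.42 px tall (5285 / 2.570).
2265 − 2056.42 = 208.58 px of bars.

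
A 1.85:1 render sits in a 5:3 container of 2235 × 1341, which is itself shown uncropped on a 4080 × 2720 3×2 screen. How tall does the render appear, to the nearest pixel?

2205 px

First fit — 1.85:1 into 2235×1341 spans the width: 2235.00 × 1208.11.
Second fit — the 5:3 canvas into 4080×2720 spans the width: 4080.00 × 2448.00 (×1.8255 from 2235×1341).
So the render's height is 1208.11 × 1.8255 ≈ 2205.41.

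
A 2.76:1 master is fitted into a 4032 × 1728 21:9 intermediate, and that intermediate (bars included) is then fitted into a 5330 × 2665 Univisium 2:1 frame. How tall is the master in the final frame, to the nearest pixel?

2.76:1 in 4032×1728: fills the width, so the master is 4032.00 × 1460.87.
Second fit — the 21:9 canvas into 5330×2665 spans the width: 5330.00 × 2284.29 (×1.3219 from 4032×1728).
Applying the same ×1.3219: 1460.87 → 1931.16.

1931 px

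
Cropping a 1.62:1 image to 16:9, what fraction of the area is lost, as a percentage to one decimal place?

8.9%

16:9 is wider than 1.62:1, so the crop keeps the full width and trims the height.
Fraction kept = (1.620)/(1.778) ≈ 91.12%, so 8.88% is lost.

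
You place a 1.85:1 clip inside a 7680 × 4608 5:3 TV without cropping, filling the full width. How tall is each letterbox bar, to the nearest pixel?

The clip is 7680 / 1.850 ≈ 4151.35 px tall.
4608 − 4151.35 = 456.65 px of bars (228.32 each).

228 px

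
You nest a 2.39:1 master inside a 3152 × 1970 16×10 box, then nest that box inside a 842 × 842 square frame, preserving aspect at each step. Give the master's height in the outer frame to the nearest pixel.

352 px

Inside the 3152×1970 canvas the master is width-limited at 3152.00 × 1318.83.
Second fit — the 16×10 canvas into 842×842 spans the width: 842.00 × 526.25 (×0.2671 from 3152×1970).
Applying the same ×0.2671: 1318.83 → 352.30.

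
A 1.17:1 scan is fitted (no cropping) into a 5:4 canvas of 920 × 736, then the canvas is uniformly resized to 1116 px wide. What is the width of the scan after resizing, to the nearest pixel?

At 920×736 the scan is height-limited, so width = 736 × 1.170 ≈ 861.12 px.
Resizing to 1116 px wide multiplies everything by 1.2130: 861.12 → 1044.58 px.

1045 px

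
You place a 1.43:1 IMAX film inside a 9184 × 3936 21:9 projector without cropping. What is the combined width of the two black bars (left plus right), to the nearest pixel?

3556 px

Since 1.430 < 2.333, the film is height-limited.
That makes the image 5628.48 px wide (3936 × 1.430).
Leftover width: 9184 − 5628.48 = 3555.52 px.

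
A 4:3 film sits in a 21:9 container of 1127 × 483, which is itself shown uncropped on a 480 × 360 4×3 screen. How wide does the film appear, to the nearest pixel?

274 px

Inside the 1127×483 canvas the film is height-limited at 644.00 × 483.00.
21:9 in 480×360: fills the width, so the intermediate becomes 480.00 × 205.71 — a scale of ×0.4259.
The film scales with it: width 644.00 × 0.4259 ≈ 274.29.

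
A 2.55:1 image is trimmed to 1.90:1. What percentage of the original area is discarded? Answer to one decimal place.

Going from 2.55:1 to 1.90:1 means cutting width while keeping height.
Fraction kept = (1.900)/(2.550) ≈ 74.51%, so 25.49% is lost.

25.5%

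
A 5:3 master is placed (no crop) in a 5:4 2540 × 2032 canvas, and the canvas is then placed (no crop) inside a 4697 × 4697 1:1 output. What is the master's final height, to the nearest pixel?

2818 px

First fit — 5:3 into 2540×2032 spans the width: 2540.00 × 1524.00.
5:4 in 4697×4697: fills the width, so the intermediate becomes 4697.00 × 3757.60 — a scale of ×1.8492.
The master scales with it: height 1524.00 × 1.8492 ≈ 2818.20.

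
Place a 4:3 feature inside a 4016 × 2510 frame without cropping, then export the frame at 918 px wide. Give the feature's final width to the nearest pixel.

765 px

In the 4016×2510 frame the feature fills the height: width = 2510 × 4/3 ≈ 3346.67 px.
Scaling 4016 → 918 is ×0.2286, so the width becomes 3346.67 × 0.2286 ≈ 765.00 px.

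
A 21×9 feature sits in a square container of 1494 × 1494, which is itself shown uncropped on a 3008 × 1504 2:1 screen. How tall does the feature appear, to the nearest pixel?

645 px

21×9 in 1494×1494: fills the width, so the feature is 1494.00 × 640.29.
The square canvas is height-limited in 3008×1504, giving 1504.00 × 1504.00; scale factor 1.0067.
So the feature's height is 640.29 × 1.0067 ≈ 644.57.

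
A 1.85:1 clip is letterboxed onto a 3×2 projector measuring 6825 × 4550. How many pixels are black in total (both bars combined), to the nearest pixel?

1.85:1 is wider than 3×2, so it spans the full width.
Content height = 6825 / 1.850 ≈ 3689.1892 px.
4550 − 3689.1892 = 860.8108 px of bars.
Bar area = 860.8108 × 6825 ≈ 5875034 px.

5875034 pixels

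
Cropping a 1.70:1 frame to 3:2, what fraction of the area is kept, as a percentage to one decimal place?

88.2%

Going from 1.70:1 to 3:2 means cutting width while keeping height.
(1.500)/(1.700) ≈ 0.882 of the area survives.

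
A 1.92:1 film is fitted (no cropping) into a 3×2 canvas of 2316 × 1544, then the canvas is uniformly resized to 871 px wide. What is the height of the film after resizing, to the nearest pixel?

454 px

At 2316×1544 the film is width-limited, so height = 2316 / 1.920 ≈ 1206.25 px.
Scaling 2316 → 871 is ×0.3761, so the height becomes 1206.25 × 0.3761 ≈ 453.65 px.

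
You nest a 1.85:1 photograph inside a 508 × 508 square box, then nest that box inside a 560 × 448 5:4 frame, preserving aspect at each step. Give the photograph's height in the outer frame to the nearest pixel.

Inside the 508×508 canvas the photograph is width-limited at 508.00 × 274.59.
Second fit — the square canvas into 560×448 spans the height: 448.00 × 448.00 (×0.8819 from 508×508).
Applying the same ×0.8819: 274.59 → 242.16.

242 px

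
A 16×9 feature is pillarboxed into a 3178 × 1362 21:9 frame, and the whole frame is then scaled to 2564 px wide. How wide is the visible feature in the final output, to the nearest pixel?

1954 px

Fitted into 3178×1362, the feature spans the height; its width is 1362 × 16/9 ≈ 2421.33 px.
Resizing to 2564 px wide multiplies everything by 0.8068: 2421.33 → 1953.52 px.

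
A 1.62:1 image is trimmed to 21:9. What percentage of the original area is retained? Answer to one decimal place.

69.4%

Going from 1.62:1 to 21:9 means cutting height while keeping width.
Area ratio = (1.620)/(2.333) = 69.43% retained.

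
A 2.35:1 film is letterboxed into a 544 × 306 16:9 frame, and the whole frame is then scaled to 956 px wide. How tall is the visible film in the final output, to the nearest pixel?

407 px

Fitted into 544×306, the film spans the width; its height is 544 / 2.350 ≈ 231.49 px.
Resizing to 956 px wide multiplies everything by 1.7574: 231.49 → 406.81 px.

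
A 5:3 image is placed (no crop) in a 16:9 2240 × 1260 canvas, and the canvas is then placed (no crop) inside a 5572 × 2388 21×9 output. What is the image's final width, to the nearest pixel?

3980 px

Inside the 2240×1260 canvas the image is height-limited at 2100.00 × 1260.00.
Second fit — the 16:9 canvas into 5572×2388 spans the height: 4245.33 × 2388.00 (×1.8952 from 2240×1260).
The image scales with it: width 2100.00 × 1.8952 ≈ 3980.00.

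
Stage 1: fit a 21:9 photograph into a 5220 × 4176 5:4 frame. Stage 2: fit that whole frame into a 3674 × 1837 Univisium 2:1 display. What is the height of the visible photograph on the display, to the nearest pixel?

First fit — 21:9 into 5220×4176 spans the width: 5220.00 × 2237.14.
5:4 in 3674×1837: fills the height, so the intermediate becomes 2296.25 × 1837.00 — a scale of ×0.4399.
The photograph scales with it: height 2237.14 × 0.4399 ≈ 984.11.

984 px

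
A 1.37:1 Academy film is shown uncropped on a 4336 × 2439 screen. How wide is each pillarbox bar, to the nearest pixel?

1.37:1 Academy (1.370) < 16:9 (1.778), so the film fills the height.
The film is 2439 × 1.370 ≈ 3341.43 px wide.
Leftover width: 4336 − 3341.43 = 994.57 px → 497.29 each side.

497 px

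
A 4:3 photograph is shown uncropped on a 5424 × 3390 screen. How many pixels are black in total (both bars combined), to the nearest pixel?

3064560 pixels

4:3 is narrower than 16×10, so it spans the full height.
The photograph is 3390 × 4/3 ≈ 4520.0000 px wide.
5424 − 4520.0000 = 904.0000 px of bars.
Across the 3390-px span: 904.0000 × 3390 ≈ 3064560 px.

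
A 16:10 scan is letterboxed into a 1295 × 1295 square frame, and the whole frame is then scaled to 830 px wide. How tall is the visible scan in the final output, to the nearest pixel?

In the 1295×1295 frame the scan fills the width: height = 1295 × 10/16 ≈ 809.38 px.
Resizing to 830 px wide multiplies everything by 0.6409: 809.38 → 518.75 px.

519 px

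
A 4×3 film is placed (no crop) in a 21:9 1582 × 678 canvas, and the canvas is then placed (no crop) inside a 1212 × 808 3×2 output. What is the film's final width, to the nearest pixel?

Inside the 1582×678 canvas the film is height-limited at 904.00 × 678.00.
21:9 in 1212×808: fills the width, so the intermediate becomes 1212.00 × 519.43 — a scale of ×0.7661.
Applying the same ×0.7661: 904.00 → 692.57.

693 px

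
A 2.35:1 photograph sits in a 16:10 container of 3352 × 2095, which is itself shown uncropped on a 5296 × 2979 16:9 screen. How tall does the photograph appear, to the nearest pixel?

Inside the 3352×2095 canvas the photograph is width-limited at 3352.00 × 1426.38.
Second fit — the 16:10 canvas into 5296×2979 spans the height: 4766.40 × 2979.00 (×1.4220 from 3352×2095).
The photograph scales with it: height 1426.38 × 1.4220 ≈ 2028.26.

2028 px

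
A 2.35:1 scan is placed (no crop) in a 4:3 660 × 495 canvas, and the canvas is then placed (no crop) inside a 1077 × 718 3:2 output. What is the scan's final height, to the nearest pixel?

2.35:1 in 660×495: fills the width, so the scan is 660.00 × 280.85.
4:3 in 1077×718: fills the height, so the intermediate becomes 957.33 × 718.00 — a scale of ×1.4505.
Applying the same ×1.4505: 280.85 → 407.38.

407 px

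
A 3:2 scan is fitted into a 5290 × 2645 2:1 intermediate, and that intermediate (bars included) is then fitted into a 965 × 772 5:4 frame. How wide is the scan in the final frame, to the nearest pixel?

724 px

3:2 in 5290×2645: fills the height, so the scan is 3967.50 × 2645.00.
2:1 in 965×772: fills the width, so the intermediate becomes 965.00 × 482.50 — a scale of ×0.1824.
The scan scales with it: width 3967.50 × 0.1824 ≈ 723.75.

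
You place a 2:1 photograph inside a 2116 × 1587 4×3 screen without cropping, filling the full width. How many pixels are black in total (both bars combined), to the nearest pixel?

Content height = 2116 × 1/2 ≈ 1058.0000 px.
Leftover height: 1587 − 1058.0000 = 529.0000 px.
Across the 2116-px span: 529.0000 × 2116 ≈ 1119364 px.

1119364 pixels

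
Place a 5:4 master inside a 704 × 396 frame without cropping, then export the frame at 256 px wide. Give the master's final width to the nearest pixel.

180 px

Fitted into 704×396, the master spans the height; its width is 396 × 5/4 ≈ 495.00 px.
The frame scales by 256/704 = 0.3636; 495.00 × 0.3636 ≈ 180.00 px.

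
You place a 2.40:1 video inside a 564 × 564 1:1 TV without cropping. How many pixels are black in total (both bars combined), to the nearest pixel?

185556 pixels

2.40:1 is wider than 1:1, so it spans the full width.
That makes the image 235.0000 px tall (564 / 2.400).
Leftover height: 564 − 235.0000 = 329.0000 px.
Across the 564-px span: 329.0000 × 564 ≈ 185556 px.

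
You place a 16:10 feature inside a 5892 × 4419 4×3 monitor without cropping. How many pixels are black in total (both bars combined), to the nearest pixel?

Since 1.600 > 1.333, the feature is width-limited.
The feature is 5892 × 10/16 ≈ 3682.5000 px tall.
4419 − 3682.5000 = 736.5000 px of bars.
That's 736.5000 × 5892 ≈ 4339458 black pixels.

4339458 pixels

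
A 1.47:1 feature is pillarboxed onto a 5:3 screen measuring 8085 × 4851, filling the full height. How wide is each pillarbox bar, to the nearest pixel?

477 px

The feature is 4851 × 1.470 ≈ 7130.97 px wide.
Black = 8085 − 7130.97 = 954.03 px, or 477.01 per bar.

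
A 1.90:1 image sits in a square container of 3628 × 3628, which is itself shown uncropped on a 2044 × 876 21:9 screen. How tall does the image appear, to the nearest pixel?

461 px

Inside the 3628×3628 canvas the image is width-limited at 3628.00 × 1909.47.
The square canvas is height-limited in 2044×876, giving 876.00 × 876.00; scale factor 0.2415.
Applying the same ×0.2415: 1909.47 → 461.05.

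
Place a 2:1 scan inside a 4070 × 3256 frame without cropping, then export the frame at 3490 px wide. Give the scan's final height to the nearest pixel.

In the 4070×3256 frame the scan fills the width: height = 4070 × 1/2 ≈ 2035.00 px.
The frame scales by 3490/4070 = 0.8575; 2035.00 × 0.8575 ≈ 1745.00 px.

1745 px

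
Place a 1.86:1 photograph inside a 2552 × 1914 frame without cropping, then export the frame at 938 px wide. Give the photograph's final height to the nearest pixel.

504 px

In the 2552×1914 frame the photograph fills the width: height = 2552 / 1.860 ≈ 1372.04 px.
The frame scales by 938/2552 = 0.3676; 1372.04 × 0.3676 ≈ 504.30 px.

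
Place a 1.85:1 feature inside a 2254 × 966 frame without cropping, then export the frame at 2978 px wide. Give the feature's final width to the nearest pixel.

2361 px

In the 2254×966 frame the feature fills the height: width = 966 × 1.850 ≈ 1787.10 px.
Scaling 2254 → 2978 is ×1.3212, so the width becomes 1787.10 × 1.3212 ≈ 2361.13 px.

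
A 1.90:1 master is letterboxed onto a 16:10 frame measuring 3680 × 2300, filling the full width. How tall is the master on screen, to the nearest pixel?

The master is 3680 / 1.900 ≈ 1936.84 px tall.

1937 px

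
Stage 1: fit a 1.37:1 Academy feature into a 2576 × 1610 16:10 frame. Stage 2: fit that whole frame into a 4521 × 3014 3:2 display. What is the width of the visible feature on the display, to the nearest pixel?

First fit — 1.37:1 Academy into 2576×1610 spans the height: 2205.70 × 1610.00.
16:10 in 4521×3014: fills the width, so the intermediate becomes 4521.00 × 2825.62 — a scale of ×1.7550.
So the feature's width is 2205.70 × 1.7550 ≈ 3871.11.

3871 px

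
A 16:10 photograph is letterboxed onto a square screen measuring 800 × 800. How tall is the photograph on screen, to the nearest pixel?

Since 1.600 > 1.000, the photograph is width-limited.
That makes the image 500.00 px tall (800 × 10/16).

500 px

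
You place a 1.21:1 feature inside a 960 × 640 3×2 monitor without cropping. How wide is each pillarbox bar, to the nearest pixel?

93 px

Since 1.210 < 1.500, the feature is height-limited.
Content width = 640 × 1.210 ≈ 774.40 px.
Black = 960 − 774.40 = 185.60 px, or 92.80 per bar.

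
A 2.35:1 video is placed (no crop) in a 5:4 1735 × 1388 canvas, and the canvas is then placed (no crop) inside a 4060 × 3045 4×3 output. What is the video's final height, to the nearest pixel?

1620 px

Inside the 1735×1388 canvas the video is width-limited at 1735.00 × 738.30.
The 5:4 canvas is height-limited in 4060×3045, giving 3806.25 × 3045.00; scale factor 2.1938.
So the video's height is 738.30 × 2.1938 ≈ 1619.68.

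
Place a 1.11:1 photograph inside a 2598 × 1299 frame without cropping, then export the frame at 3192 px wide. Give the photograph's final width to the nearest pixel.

1772 px

At 2598×1299 the photograph is height-limited, so width = 1299 × 1.110 ≈ 1441.89 px.
Resizing to 3192 px wide multiplies everything by 1.2286: 1441.89 → 1771.56 px.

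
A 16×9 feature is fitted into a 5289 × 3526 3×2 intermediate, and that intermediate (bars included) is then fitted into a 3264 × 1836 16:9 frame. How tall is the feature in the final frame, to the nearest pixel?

1549 px

16×9 in 5289×3526: fills the width, so the feature is 5289.00 × 2975.06.
Second fit — the 3×2 canvas into 3264×1836 spans the height: 2754.00 × 1836.00 (×0.5207 from 5289×3526).
The feature scales with it: height 2975.06 × 0.5207 ≈ 1549.12.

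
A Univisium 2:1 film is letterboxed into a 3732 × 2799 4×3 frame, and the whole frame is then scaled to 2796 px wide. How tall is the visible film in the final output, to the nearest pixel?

Fitted into 3732×2799, the film spans the width; its height is 3732 × 1/2 ≈ 1866.00 px.
The frame scales by 2796/3732 = 0.7492; 1866.00 × 0.7492 ≈ 1398.00 px.

1398 px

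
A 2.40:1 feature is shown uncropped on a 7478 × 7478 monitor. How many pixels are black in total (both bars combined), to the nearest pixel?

Since 2.400 > 1.000, the feature is width-limited.
That makes the image 3115.8333 px tall (7478 / 2.400).
Leftover height: 7478 − 3115.8333 = 4362.1667 px.
Across the 7478-px span: 4362.1667 × 7478 ≈ 32620282 px.

32620282 pixels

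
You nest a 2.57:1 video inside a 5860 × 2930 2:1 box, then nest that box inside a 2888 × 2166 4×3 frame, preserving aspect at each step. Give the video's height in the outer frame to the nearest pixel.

2.57:1 in 5860×2930: fills the width, so the video is 5860.00 × 2280.16.
The 2:1 canvas is width-limited in 2888×2166, giving 2888.00 × 1444.00; scale factor 0.4928.
Applying the same ×0.4928: 2280.16 → 1123.74.

1124 px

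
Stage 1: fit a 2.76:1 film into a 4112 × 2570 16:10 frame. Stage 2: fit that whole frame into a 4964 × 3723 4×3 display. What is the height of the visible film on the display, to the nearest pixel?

2.76:1 in 4112×2570: fills the width, so the film is 4112.00 × 1489.86.
Second fit — the 16:10 canvas into 4964×3723 spans the width: 4964.00 × 3102.50 (×1.2072 from 4112×2570).
So the film's height is 1489.86 × 1.2072 ≈ 1798.55.

1799 px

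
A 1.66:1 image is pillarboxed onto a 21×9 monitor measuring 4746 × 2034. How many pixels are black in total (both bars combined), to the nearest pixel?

1.66:1 is narrower than 21×9, so it spans the full height.
Content width = 2034 × 1.660 ≈ 3376.4400 px.
Leftover width: 4746 − 3376.4400 = 1369.5600 px.
That's 1369.5600 × 2034 ≈ 2785685 black pixels.

2785685 pixels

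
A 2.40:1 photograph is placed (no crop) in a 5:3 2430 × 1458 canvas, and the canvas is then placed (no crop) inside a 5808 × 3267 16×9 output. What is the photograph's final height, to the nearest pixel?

First fit — 2.40:1 into 2430×1458 spans the width: 2430.00 × 1012.50.
The 5:3 canvas is height-limited in 5808×3267, giving 5445.00 × 3267.00; scale factor 2.2407.
The photograph scales with it: height 1012.50 × 2.2407 ≈ 2268.75.

2269 px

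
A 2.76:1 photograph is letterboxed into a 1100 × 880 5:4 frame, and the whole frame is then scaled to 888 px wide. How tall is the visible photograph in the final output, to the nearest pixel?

322 px

In the 1100×880 frame the photograph fills the width: height = 1100 / 2.760 ≈ 398.55 px.
Resizing to 888 px wide multiplies everything by 0.8073: 398.55 → 321.74 px.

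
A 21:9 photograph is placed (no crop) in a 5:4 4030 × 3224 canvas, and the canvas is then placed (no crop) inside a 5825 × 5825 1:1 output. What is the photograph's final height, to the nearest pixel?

2496 px

Inside the 4030×3224 canvas the photograph is width-limited at 4030.00 × 1727.14.
5:4 in 5825×5825: fills the width, so the intermediate becomes 5825.00 × 4660.00 — a scale of ×1.4454.
So the photograph's height is 1727.14 × 1.4454 ≈ 2496.43.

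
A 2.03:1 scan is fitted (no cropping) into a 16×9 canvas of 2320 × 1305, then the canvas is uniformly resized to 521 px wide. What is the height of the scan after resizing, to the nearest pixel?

Fitted into 2320×1305, the scan spans the width; its height is 2320 / 2.030 ≈ 1142.86 px.
Resizing to 521 px wide multiplies everything by 0.2246: 1142.86 → 256.65 px.

257 px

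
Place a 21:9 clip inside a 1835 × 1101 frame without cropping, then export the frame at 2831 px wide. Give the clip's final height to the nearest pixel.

1213 px

Fitted into 1835×1101, the clip spans the width; its height is 1835 × 9/21 ≈ 786.43 px.
Resizing to 2831 px wide multiplies everything by 1.5428: 786.43 → 1213.29 px.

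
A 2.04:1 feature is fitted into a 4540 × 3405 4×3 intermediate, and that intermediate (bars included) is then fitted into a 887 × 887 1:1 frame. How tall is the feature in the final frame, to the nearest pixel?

2.04:1 in 4540×3405: fills the width, so the feature is 4540.00 × 2225.49.
4×3 in 887×887: fills the width, so the intermediate becomes 887.00 × 665.25 — a scale of ×0.1954.
So the feature's height is 2225.49 × 0.1954 ≈ 434.80.

435 px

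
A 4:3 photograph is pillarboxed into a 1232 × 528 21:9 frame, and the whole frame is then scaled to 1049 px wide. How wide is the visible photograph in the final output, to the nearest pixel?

At 1232×528 the photograph is height-limited, so width = 528 × 4/3 ≈ 704.00 px.
Scaling 1232 → 1049 is ×0.8515, so the width becomes 704.00 × 0.8515 ≈ 599.43 px.

599 px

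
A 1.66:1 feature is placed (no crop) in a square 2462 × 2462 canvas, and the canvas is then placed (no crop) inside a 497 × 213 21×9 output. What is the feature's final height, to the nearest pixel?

First fit — 1.66:1 into 2462×2462 spans the width: 2462.00 × 1483.13.
Second fit — the square canvas into 497×213 spans the height: 213.00 × 213.00 (×0.0865 from 2462×2462).
So the feature's height is 1483.13 × 0.0865 ≈ 128.31.

128 px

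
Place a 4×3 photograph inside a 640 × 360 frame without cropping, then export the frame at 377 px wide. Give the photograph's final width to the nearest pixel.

283 px

At 640×360 the photograph is height-limited, so width = 360 × 4/3 ≈ 480.00 px.
Resizing to 377 px wide multiplies everything by 0.5891: 480.00 → 282.75 px.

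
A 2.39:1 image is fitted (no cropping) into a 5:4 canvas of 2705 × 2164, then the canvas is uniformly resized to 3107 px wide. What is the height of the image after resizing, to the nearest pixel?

1300 px

Fitted into 2705×2164, the image spans the width; its height is 2705 / 2.390 ≈ 1131.80 px.
Resizing to 3107 px wide multiplies everything by 1.1486: 1131.80 → 1300.00 px.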